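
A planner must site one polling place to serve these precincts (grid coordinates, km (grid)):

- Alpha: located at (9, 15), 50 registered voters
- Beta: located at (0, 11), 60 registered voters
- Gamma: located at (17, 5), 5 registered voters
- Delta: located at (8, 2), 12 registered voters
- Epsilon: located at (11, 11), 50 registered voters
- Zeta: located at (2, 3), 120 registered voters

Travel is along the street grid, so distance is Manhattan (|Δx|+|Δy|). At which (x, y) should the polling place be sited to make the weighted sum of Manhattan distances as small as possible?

Manhattan distance separates: Σwᵢ(|x−xᵢ|+|y−yᵢ|) = Σwᵢ|x−xᵢ| + Σwᵢ|y−yᵢ|, so x and y are optimised independently as 1-D weighted medians.
Total weight W = 297; half = 148.5.
x-coordinate, sorted with cumulative weight:
  x=0 (Beta, w=60) cum 60
  x=2 (Zeta, w=120) cum 180  ← median
  x=8 (Delta, w=12) cum 192
  x=9 (Alpha, w=50) cum 242
  x=11 (Epsilon, w=50) cum 292
  x=17 (Gamma, w=5) cum 297
⇒ x* = 2
y-coordinate, sorted with cumulative weight:
  y=2 (Delta, w=12) cum 12
  y=3 (Zeta, w=120) cum 132
  y=5 (Gamma, w=5) cum 137
  y=11 (Beta, w=60) cum 197  ← median
  y=11 (Epsilon, w=50) cum 247
  y=15 (Alpha, w=50) cum 297
⇒ y* = 11

(2, 11)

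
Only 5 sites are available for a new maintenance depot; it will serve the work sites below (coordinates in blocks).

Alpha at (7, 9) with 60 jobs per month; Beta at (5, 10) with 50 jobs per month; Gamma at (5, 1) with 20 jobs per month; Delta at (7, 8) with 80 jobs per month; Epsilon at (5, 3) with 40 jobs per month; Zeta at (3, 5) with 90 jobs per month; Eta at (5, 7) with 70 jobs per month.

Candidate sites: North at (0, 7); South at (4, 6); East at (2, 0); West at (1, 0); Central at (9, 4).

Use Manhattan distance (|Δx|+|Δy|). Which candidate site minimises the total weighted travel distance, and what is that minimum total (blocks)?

South, total 1610 blocks

Total weighted distance at each candidate:
  North (0, 7): total = 2960
  South (4, 6): total = 1610
  East (2, 0): total = 4090
  West (1, 0): total = 4500
  Central (9, 4): total = 2860
Minimum is at South with total 1610 blocks.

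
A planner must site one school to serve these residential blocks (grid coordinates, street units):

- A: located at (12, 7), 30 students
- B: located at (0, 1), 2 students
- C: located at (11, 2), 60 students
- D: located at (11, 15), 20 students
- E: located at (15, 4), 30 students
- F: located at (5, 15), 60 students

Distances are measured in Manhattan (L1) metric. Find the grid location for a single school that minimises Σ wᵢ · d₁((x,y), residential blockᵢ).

(11, 7)

Manhattan distance separates: Σwᵢ(|x−xᵢ|+|y−yᵢ|) = Σwᵢ|x−xᵢ| + Σwᵢ|y−yᵢ|, so x and y are optimised independently as 1-D weighted medians.
Total weight W = 202; half = 101.
x-coordinate, sorted with cumulative weight:
  x=0 (B, w=2) cum 2
  x=5 (F, w=60) cum 62
  x=11 (C, w=60) cum 122  ← median
  x=11 (D, w=20) cum 142
  x=12 (A, w=30) cum 172
  x=15 (E, w=30) cum 202
⇒ x* = 11
y-coordinate, sorted with cumulative weight:
  y=1 (B, w=2) cum 2
  y=2 (C, w=60) cum 62
  y=4 (E, w=30) cum 92
  y=7 (A, w=30) cum 122  ← median
  y=15 (D, w=20) cum 142
  y=15 (F, w=60) cum 202
⇒ y* = 7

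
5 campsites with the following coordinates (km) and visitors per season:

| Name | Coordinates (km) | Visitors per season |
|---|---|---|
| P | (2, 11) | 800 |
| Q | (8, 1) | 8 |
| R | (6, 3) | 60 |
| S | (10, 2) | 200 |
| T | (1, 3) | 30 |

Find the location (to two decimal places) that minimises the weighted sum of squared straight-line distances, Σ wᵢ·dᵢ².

The minimiser of Σwᵢ‖p−pᵢ‖² is the weighted centroid p* = (Σwᵢpᵢ)/(Σwᵢ).
Σwᵢ = 1098.
Σwᵢxᵢ = 800·2 + 8·8 + 60·6 + 200·10 + 30·1 = 4054.
Σwᵢyᵢ = 800·11 + 8·1 + 60·3 + 200·2 + 30·3 = 9478.
x* = 4054/1098 = 3.69, y* = 9478/1098 = 8.63.

(3.69, 8.63)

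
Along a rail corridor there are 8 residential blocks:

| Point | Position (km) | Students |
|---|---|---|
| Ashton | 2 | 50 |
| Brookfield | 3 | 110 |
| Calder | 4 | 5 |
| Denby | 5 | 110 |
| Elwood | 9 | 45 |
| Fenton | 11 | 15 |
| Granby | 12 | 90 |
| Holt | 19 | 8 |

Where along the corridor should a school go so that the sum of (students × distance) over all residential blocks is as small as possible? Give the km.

For a sum of weighted absolute distances on a line, the optimum is the weighted median (not the mean). Total weight W = 433; half-weight = 216.5.
Sort by position and accumulate weight:
  km 2 (Ashton, w=50) → cum 50
  km 3 (Brookfield, w=110) → cum 160
  km 4 (Calder, w=5) → cum 165
  km 5 (Denby, w=110) → cum 275  ≥ 216.5 → median here
  km 9 (Elwood, w=45) → cum 320
  km 11 (Fenton, w=15) → cum 335
  km 12 (Granby, w=90) → cum 425
  km 19 (Holt, w=8) → cum 433
Optimal location: km 5.

x = 5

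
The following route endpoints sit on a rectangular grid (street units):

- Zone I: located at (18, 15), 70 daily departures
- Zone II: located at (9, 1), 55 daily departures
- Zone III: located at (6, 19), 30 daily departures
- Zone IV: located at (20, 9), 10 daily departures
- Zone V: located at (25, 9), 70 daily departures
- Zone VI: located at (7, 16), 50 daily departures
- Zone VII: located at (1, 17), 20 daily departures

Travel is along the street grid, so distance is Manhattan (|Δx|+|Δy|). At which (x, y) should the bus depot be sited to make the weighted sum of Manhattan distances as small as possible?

(9, 15)

Manhattan distance separates: Σwᵢ(|x−xᵢ|+|y−yᵢ|) = Σwᵢ|x−xᵢ| + Σwᵢ|y−yᵢ|, so x and y are optimised independently as 1-D weighted medians.
Total weight W = 305; half = 152.5.
x-coordinate, sorted with cumulative weight:
  x=1 (Zone VII, w=20) cum 20
  x=6 (Zone III, w=30) cum 50
  x=7 (Zone VI, w=50) cum 100
  x=9 (Zone II, w=55) cum 155  ← median
  x=18 (Zone I, w=70) cum 225
  x=20 (Zone IV, w=10) cum 235
  x=25 (Zone V, w=70) cum 305
⇒ x* = 9
y-coordinate, sorted with cumulative weight:
  y=1 (Zone II, w=55) cum 55
  y=9 (Zone IV, w=10) cum 65
  y=9 (Zone V, w=70) cum 135
  y=15 (Zone I, w=70) cum 205  ← median
  y=16 (Zone VI, w=50) cum 255
  y=17 (Zone VII, w=20) cum 275
  y=19 (Zone III, w=30) cum 305
⇒ y* = 15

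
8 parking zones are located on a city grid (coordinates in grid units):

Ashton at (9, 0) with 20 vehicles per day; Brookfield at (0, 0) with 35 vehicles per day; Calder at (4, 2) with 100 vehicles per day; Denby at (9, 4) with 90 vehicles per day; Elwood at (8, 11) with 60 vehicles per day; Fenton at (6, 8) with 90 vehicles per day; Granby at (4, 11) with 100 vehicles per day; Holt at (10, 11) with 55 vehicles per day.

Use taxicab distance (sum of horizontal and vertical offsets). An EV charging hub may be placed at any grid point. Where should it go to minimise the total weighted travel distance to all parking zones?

Manhattan distance separates: Σwᵢ(|x−xᵢ|+|y−yᵢ|) = Σwᵢ|x−xᵢ| + Σwᵢ|y−yᵢ|, so x and y are optimised independently as 1-D weighted medians.
Total weight W = 550; half = 275.
x-coordinate, sorted with cumulative weight:
  x=0 (Brookfield, w=35) cum 35
  x=4 (Calder, w=100) cum 135
  x=4 (Granby, w=100) cum 235
  x=6 (Fenton, w=90) cum 325  ← median
  x=8 (Elwood, w=60) cum 385
  x=9 (Ashton, w=20) cum 405
  x=9 (Denby, w=90) cum 495
  x=10 (Holt, w=55) cum 550
⇒ x* = 6
y-coordinate, sorted with cumulative weight:
  y=0 (Ashton, w=20) cum 20
  y=0 (Brookfield, w=35) cum 55
  y=2 (Calder, w=100) cum 155
  y=4 (Denby, w=90) cum 245
  y=8 (Fenton, w=90) cum 335  ← median
  y=11 (Elwood, w=60) cum 395
  y=11 (Granby, w=100) cum 495
  y=11 (Holt, w=55) cum 550
⇒ y* = 8

(6, 8)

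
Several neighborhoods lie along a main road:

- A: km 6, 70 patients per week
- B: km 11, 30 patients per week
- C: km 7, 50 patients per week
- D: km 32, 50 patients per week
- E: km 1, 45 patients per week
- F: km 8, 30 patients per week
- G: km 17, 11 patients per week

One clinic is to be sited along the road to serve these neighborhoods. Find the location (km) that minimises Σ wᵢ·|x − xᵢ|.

x = 7

For a sum of weighted absolute distances on a line, the optimum is the weighted median (not the mean). Total weight W = 286; half-weight = 143.
Sort by position and accumulate weight:
  km 1 (E, w=45) → cum 45
  km 6 (A, w=70) → cum 115
  km 7 (C, w=50) → cum 165  ≥ 143 → median here
  km 8 (F, w=30) → cum 195
  km 11 (B, w=30) → cum 225
  km 17 (G, w=11) → cum 236
  km 32 (D, w=50) → cum 286
Optimal location: km 7.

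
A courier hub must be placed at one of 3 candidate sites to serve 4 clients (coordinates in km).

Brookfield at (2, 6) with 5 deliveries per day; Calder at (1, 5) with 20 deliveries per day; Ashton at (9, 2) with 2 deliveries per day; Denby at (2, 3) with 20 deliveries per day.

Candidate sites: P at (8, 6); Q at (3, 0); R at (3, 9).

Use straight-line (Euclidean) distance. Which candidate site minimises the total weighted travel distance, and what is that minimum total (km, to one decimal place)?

Total weighted distance at each candidate:
  P (8, 6): total = 313.8
  Q (3, 0): total = 214.0
  R (3, 9): total = 245.3
Minimum is at Q with total 214.0 km.

Q, total 214.0 km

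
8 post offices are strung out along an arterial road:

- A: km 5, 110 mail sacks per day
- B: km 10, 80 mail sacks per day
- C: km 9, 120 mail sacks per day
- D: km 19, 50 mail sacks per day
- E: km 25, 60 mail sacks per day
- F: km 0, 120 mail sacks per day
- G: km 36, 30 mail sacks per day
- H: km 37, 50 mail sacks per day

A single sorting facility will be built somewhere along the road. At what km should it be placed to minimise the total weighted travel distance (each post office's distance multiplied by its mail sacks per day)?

x = 9

For a sum of weighted absolute distances on a line, the optimum is the weighted median (not the mean). Total weight W = 620; half-weight = 310.
Sort by position and accumulate weight:
  km 0 (F, w=120) → cum 120
  km 5 (A, w=110) → cum 230
  km 9 (C, w=120) → cum 350  ≥ 310 → median here
  km 10 (B, w=80) → cum 430
  km 19 (D, w=50) → cum 480
  km 25 (E, w=60) → cum 540
  km 36 (G, w=30) → cum 570
  km 37 (H, w=50) → cum 620
Optimal location: km 9.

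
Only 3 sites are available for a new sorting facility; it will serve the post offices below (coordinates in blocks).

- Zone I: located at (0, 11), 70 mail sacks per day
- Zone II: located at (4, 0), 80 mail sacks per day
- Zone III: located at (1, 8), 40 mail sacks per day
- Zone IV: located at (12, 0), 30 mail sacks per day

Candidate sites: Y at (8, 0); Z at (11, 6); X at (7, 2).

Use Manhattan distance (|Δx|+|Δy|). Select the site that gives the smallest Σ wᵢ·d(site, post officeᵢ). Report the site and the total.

X, total 2210 blocks

Total weighted distance at each candidate:
  Y (8, 0): total = 2370
  Z (11, 6): total = 2850
  X (7, 2): total = 2210
Minimum is at X with total 2210 blocks.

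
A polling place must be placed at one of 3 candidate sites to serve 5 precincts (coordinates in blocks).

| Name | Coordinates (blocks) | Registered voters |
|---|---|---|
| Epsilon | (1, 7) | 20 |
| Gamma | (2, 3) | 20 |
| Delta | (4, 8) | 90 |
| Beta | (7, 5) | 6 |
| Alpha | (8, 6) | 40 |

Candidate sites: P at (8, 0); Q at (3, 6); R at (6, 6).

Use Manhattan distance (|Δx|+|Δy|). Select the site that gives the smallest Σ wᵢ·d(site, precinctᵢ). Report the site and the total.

Q, total 640 blocks

Total weighted distance at each candidate:
  P (8, 0): total = 1816
  Q (3, 6): total = 640
  R (6, 6): total = 712
Minimum is at Q with total 640 blocks.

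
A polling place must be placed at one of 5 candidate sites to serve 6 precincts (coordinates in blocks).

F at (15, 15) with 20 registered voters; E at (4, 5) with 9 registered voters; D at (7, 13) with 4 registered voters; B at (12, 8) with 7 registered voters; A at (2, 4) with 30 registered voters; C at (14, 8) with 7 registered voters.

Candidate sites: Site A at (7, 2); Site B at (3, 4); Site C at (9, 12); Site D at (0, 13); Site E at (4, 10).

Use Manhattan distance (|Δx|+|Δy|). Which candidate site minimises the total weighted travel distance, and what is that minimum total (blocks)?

Site B, total 756 blocks

Total weighted distance at each candidate:
  Site A (7, 2): total = 896
  Site B (3, 4): total = 756
  Site C (9, 12): total = 862
  Site D (0, 13): total = 1058
  Site E (4, 10): total = 783
Minimum is at Site B with total 756 blocks.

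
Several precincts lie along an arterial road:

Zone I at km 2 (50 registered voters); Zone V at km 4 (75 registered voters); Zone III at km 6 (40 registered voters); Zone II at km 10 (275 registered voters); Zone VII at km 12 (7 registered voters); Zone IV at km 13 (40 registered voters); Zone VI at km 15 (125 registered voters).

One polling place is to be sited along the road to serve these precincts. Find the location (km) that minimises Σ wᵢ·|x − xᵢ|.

x = 10

For a sum of weighted absolute distances on a line, the optimum is the weighted median (not the mean). Total weight W = 612; half-weight = 306.
Sort by position and accumulate weight:
  km 2 (Zone I, w=50) → cum 50
  km 4 (Zone V, w=75) → cum 125
  km 6 (Zone III, w=40) → cum 165
  km 10 (Zone II, w=275) → cum 440  ≥ 306 → median here
  km 12 (Zone VII, w=7) → cum 447
  km 13 (Zone IV, w=40) → cum 487
  km 15 (Zone VI, w=125) → cum 612
Optimal location: km 10.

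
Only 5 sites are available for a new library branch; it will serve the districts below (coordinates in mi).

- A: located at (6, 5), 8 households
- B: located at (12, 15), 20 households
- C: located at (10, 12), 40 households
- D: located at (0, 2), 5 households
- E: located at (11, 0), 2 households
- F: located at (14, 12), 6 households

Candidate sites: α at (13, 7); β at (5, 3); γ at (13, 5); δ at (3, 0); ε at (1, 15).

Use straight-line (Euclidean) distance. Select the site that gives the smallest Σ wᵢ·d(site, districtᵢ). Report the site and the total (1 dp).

α, total 567.5 mi

Total weighted distance at each candidate:
  α (13, 7): total = 567.5
  β (5, 3): total = 822.8
  γ (13, 5): total = 681.5
  δ (3, 0): total = 1083.9
  ε (1, 15): total = 870.2
Minimum is at α with total 567.5 mi.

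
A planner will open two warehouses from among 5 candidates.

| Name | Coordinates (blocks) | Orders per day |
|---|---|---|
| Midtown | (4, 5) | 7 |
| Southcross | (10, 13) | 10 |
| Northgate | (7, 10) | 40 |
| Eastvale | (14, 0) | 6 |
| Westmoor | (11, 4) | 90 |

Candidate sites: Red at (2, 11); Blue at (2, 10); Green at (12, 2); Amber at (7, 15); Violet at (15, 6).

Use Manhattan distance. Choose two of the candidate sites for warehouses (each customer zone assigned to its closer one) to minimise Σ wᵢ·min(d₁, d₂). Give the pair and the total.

{Green, Amber}, total 621

Evaluate every pair (each demand assigned to the nearer of the two):
  {Green, Amber}: total = 621
  {Blue, Green}: total = 653
  {Red, Green}: total = 690
  {Amber, Violet}: total = 916
  {Blue, Violet}: total = 941
  {Green, Violet}: total = 971
  {Red, Violet}: total = 978
  {Blue, Amber}: total = 1781
  {Red, Amber}: total = 1788
  {Red, Blue}: total = 1831
Best pair: {Green, Amber} with total 621.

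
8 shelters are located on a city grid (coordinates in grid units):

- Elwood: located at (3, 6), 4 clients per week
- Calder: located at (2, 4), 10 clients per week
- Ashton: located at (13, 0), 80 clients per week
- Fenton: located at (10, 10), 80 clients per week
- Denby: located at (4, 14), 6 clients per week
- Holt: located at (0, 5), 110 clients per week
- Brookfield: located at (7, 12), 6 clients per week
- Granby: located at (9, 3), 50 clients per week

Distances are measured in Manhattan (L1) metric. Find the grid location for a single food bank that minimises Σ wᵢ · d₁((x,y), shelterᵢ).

(9, 5)

Manhattan distance separates: Σwᵢ(|x−xᵢ|+|y−yᵢ|) = Σwᵢ|x−xᵢ| + Σwᵢ|y−yᵢ|, so x and y are optimised independently as 1-D weighted medians.
Total weight W = 346; half = 173.
x-coordinate, sorted with cumulative weight:
  x=0 (Holt, w=110) cum 110
  x=2 (Calder, w=10) cum 120
  x=3 (Elwood, w=4) cum 124
  x=4 (Denby, w=6) cum 130
  x=7 (Brookfield, w=6) cum 136
  x=9 (Granby, w=50) cum 186  ← median
  x=10 (Fenton, w=80) cum 266
  x=13 (Ashton, w=80) cum 346
⇒ x* = 9
y-coordinate, sorted with cumulative weight:
  y=0 (Ashton, w=80) cum 80
  y=3 (Granby, w=50) cum 130
  y=4 (Calder, w=10) cum 140
  y=5 (Holt, w=110) cum 250  ← median
  y=6 (Elwood, w=4) cum 254
  y=10 (Fenton, w=80) cum 334
  y=12 (Brookfield, w=6) cum 340
  y=14 (Denby, w=6) cum 346
⇒ y* = 5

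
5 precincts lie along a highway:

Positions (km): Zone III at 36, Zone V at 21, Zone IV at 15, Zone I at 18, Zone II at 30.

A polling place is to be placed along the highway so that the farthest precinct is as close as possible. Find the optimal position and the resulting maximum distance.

The 1-center on a line is the midpoint of the two extreme points: leftmost at 15, rightmost at 36.
Optimal location = (15 + 36)/2 = 25.5; maximum distance = (36 − 15)/2 = 10.5.

location 25.5, max distance 10.5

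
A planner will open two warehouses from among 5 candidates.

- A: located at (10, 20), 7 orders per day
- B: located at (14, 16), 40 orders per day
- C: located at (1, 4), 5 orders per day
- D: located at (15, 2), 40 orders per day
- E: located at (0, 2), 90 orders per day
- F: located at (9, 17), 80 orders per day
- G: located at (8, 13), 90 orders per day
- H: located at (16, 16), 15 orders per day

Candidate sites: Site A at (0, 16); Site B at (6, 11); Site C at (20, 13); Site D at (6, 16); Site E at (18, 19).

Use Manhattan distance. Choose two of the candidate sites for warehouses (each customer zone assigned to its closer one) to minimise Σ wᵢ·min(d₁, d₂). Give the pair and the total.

{Site B, Site D}, total 3336

Evaluate every pair (each demand assigned to the nearer of the two):
  {Site B, Site D}: total = 3336
  {Site A, Site D}: total = 3541
  {Site B, Site E}: total = 3628
  {Site B, Site C}: total = 3686
  {Site C, Site D}: total = 3776
  {Site D, Site E}: total = 3866
  {Site A, Site B}: total = 3956
  {Site A, Site C}: total = 4318
  {Site A, Site E}: total = 4333
  {Site C, Site E}: total = 5948
Best pair: {Site B, Site D} with total 3336.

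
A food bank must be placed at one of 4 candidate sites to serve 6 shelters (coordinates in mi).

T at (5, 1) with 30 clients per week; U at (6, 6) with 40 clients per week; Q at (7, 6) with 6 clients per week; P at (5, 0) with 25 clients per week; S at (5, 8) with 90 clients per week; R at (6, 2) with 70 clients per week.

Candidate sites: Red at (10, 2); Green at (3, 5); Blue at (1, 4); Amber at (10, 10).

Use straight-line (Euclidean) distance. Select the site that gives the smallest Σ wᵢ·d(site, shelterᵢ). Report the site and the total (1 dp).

Green, total 1041.5 mi

Total weighted distance at each candidate:
  Red (10, 2): total = 1526.8
  Green (3, 5): total = 1041.5
  Blue (1, 4): total = 1430.9
  Amber (10, 10): total = 1955.4
Minimum is at Green with total 1041.5 mi.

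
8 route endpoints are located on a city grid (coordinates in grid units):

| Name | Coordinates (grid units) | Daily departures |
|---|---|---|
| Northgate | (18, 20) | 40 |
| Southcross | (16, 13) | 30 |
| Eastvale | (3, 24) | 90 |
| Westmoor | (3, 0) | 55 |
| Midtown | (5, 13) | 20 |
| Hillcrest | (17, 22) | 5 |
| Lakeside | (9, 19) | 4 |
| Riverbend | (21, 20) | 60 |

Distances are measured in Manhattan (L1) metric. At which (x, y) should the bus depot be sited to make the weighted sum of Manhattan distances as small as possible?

Manhattan distance separates: Σwᵢ(|x−xᵢ|+|y−yᵢ|) = Σwᵢ|x−xᵢ| + Σwᵢ|y−yᵢ|, so x and y are optimised independently as 1-D weighted medians.
Total weight W = 304; half = 152.
x-coordinate, sorted with cumulative weight:
  x=3 (Eastvale, w=90) cum 90
  x=3 (Westmoor, w=55) cum 145
  x=5 (Midtown, w=20) cum 165  ← median
  x=9 (Lakeside, w=4) cum 169
  x=16 (Southcross, w=30) cum 199
  x=17 (Hillcrest, w=5) cum 204
  x=18 (Northgate, w=40) cum 244
  x=21 (Riverbend, w=60) cum 304
⇒ x* = 5
y-coordinate, sorted with cumulative weight:
  y=0 (Westmoor, w=55) cum 55
  y=13 (Southcross, w=30) cum 85
  y=13 (Midtown, w=20) cum 105
  y=19 (Lakeside, w=4) cum 109
  y=20 (Northgate, w=40) cum 149
  y=20 (Riverbend, w=60) cum 209  ← median
  y=22 (Hillcrest, w=5) cum 214
  y=24 (Eastvale, w=90) cum 304
⇒ y* = 20

(5, 20)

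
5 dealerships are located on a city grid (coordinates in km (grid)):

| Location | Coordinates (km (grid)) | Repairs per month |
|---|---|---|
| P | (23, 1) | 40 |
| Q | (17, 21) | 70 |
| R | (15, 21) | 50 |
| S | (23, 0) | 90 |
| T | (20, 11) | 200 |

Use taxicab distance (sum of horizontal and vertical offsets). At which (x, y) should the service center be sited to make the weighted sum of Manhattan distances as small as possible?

Manhattan distance separates: Σwᵢ(|x−xᵢ|+|y−yᵢ|) = Σwᵢ|x−xᵢ| + Σwᵢ|y−yᵢ|, so x and y are optimised independently as 1-D weighted medians.
Total weight W = 450; half = 225.
x-coordinate, sorted with cumulative weight:
  x=15 (R, w=50) cum 50
  x=17 (Q, w=70) cum 120
  x=20 (T, w=200) cum 320  ← median
  x=23 (P, w=40) cum 360
  x=23 (S, w=90) cum 450
⇒ x* = 20
y-coordinate, sorted with cumulative weight:
  y=0 (S, w=90) cum 90
  y=1 (P, w=40) cum 130
  y=11 (T, w=200) cum 330  ← median
  y=21 (Q, w=70) cum 400
  y=21 (R, w=50) cum 450
⇒ y* = 11

(20, 11)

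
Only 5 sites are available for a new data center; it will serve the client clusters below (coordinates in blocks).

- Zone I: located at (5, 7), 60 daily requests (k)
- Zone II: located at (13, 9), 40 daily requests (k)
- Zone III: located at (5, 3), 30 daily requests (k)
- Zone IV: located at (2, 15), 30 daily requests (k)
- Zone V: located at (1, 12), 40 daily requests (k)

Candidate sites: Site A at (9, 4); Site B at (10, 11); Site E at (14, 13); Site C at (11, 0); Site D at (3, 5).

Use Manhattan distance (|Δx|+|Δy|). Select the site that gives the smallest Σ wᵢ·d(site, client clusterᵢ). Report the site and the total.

Total weighted distance at each candidate:
  Site A (9, 4): total = 2110
  Site B (10, 11): total = 1890
  Site E (14, 13): total = 2650
  Site C (11, 0): total = 3090
  Site D (3, 5): total = 1610
Minimum is at Site D with total 1610 blocks.

Site D, total 1610 blocks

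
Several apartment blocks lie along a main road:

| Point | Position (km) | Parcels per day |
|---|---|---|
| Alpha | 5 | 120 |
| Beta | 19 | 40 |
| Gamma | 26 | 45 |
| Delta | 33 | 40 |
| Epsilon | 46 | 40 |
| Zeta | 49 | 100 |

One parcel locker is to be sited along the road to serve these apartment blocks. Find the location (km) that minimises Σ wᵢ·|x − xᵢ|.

x = 26

For a sum of weighted absolute distances on a line, the optimum is the weighted median (not the mean). Total weight W = 385; half-weight = 192.5.
Sort by position and accumulate weight:
  km 5 (Alpha, w=120) → cum 120
  km 19 (Beta, w=40) → cum 160
  km 26 (Gamma, w=45) → cum 205  ≥ 192.5 → median here
  km 33 (Delta, w=40) → cum 245
  km 46 (Epsilon, w=40) → cum 285
  km 49 (Zeta, w=100) → cum 385
Optimal location: km 26.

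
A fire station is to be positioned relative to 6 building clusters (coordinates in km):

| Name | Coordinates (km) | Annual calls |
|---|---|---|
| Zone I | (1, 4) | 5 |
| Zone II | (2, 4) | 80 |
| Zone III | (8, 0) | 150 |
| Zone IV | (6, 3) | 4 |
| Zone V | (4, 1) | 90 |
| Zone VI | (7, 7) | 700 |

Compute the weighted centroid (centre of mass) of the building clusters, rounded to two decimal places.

(6.46, 5.19)

The minimiser of Σwᵢ‖p−pᵢ‖² is the weighted centroid p* = (Σwᵢpᵢ)/(Σwᵢ).
Σwᵢ = 1029.
Σwᵢxᵢ = 5·1 + 80·2 + 150·8 + 4·6 + 90·4 + 700·7 = 6649.
Σwᵢyᵢ = 5·4 + 80·4 + 150·0 + 4·3 + 90·1 + 700·7 = 5342.
x* = 6649/1029 = 6.46, y* = 5342/1029 = 5.19.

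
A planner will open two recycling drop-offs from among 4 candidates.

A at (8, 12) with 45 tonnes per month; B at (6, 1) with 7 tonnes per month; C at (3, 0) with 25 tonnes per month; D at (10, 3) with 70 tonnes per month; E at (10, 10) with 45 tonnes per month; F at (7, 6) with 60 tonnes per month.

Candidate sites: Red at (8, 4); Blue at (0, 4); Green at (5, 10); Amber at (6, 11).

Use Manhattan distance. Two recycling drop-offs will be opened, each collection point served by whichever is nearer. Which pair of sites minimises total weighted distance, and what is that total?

{Red, Amber}, total 1010

Evaluate every pair (each demand assigned to the nearer of the two):
  {Red, Amber}: total = 1010
  {Red, Green}: total = 1100
  {Red, Blue}: total = 1320
  {Blue, Amber}: total = 1728
  {Blue, Green}: total = 1818
  {Green, Amber}: total = 1930
Best pair: {Red, Amber} with total 1010.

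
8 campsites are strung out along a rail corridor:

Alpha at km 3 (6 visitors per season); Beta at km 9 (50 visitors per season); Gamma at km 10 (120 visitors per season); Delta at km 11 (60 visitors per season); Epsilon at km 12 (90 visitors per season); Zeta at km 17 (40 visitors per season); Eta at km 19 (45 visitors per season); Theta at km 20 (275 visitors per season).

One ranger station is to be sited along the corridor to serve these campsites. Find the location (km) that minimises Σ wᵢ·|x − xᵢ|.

x = 17

For a sum of weighted absolute distances on a line, the optimum is the weighted median (not the mean). Total weight W = 686; half-weight = 343.
Sort by position and accumulate weight:
  km 3 (Alpha, w=6) → cum 6
  km 9 (Beta, w=50) → cum 56
  km 10 (Gamma, w=120) → cum 176
  km 11 (Delta, w=60) → cum 236
  km 12 (Epsilon, w=90) → cum 326
  km 17 (Zeta, w=40) → cum 366  ≥ 343 → median here
  km 19 (Eta, w=45) → cum 411
  km 20 (Theta, w=275) → cum 686
Optimal location: km 17.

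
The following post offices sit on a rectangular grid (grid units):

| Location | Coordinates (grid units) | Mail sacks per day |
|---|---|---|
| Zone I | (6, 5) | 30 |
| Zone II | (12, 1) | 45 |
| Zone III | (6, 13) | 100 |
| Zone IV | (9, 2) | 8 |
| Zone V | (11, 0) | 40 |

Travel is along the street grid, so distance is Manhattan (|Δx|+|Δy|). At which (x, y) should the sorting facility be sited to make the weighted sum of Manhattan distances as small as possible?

Manhattan distance separates: Σwᵢ(|x−xᵢ|+|y−yᵢ|) = Σwᵢ|x−xᵢ| + Σwᵢ|y−yᵢ|, so x and y are optimised independently as 1-D weighted medians.
Total weight W = 223; half = 111.5.
x-coordinate, sorted with cumulative weight:
  x=6 (Zone I, w=30) cum 30
  x=6 (Zone III, w=100) cum 130  ← median
  x=9 (Zone IV, w=8) cum 138
  x=11 (Zone V, w=40) cum 178
  x=12 (Zone II, w=45) cum 223
⇒ x* = 6
y-coordinate, sorted with cumulative weight:
  y=0 (Zone V, w=40) cum 40
  y=1 (Zone II, w=45) cum 85
  y=2 (Zone IV, w=8) cum 93
  y=5 (Zone I, w=30) cum 123  ← median
  y=13 (Zone III, w=100) cum 223
⇒ y* = 5

(6, 5)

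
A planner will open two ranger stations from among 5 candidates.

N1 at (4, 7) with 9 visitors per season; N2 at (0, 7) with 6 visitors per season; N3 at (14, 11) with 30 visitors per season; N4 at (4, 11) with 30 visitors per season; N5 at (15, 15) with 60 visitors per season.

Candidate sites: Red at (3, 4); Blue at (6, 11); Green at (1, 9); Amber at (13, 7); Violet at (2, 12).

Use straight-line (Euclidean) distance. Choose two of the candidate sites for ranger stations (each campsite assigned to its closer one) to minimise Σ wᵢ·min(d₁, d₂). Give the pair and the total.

Evaluate every pair (each demand assigned to the nearer of the two):
  {Blue, Amber}: total = 762.0
  {Amber, Violet}: total = 766.3
  {Green, Amber}: total = 772.5
  {Red, Amber}: total = 884.5
  {Blue, Green}: total = 936.8
  {Red, Blue}: total = 944.8
  {Blue, Violet}: total = 963.5
  {Green, Violet}: total = 1274.7
  {Red, Violet}: total = 1282.7
  {Red, Green}: total = 1455.1
Best pair: {Blue, Amber} with total 762.0.

{Blue, Amber}, total 762.0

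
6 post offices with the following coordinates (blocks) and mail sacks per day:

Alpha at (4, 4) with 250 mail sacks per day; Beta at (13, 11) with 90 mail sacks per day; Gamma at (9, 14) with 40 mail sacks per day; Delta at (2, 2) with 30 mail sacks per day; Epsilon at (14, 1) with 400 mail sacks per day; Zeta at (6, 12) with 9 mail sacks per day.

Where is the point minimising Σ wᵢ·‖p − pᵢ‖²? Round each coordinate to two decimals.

(10.07, 3.81)

The minimiser of Σwᵢ‖p−pᵢ‖² is the weighted centroid p* = (Σwᵢpᵢ)/(Σwᵢ).
Σwᵢ = 819.
Σwᵢxᵢ = 250·4 + 90·13 + 40·9 + 30·2 + 400·14 + 9·6 = 8244.
Σwᵢyᵢ = 250·4 + 90·11 + 40·14 + 30·2 + 400·1 + 9·12 = 3118.
x* = 8244/819 = 10.07, y* = 3118/819 = 3.81.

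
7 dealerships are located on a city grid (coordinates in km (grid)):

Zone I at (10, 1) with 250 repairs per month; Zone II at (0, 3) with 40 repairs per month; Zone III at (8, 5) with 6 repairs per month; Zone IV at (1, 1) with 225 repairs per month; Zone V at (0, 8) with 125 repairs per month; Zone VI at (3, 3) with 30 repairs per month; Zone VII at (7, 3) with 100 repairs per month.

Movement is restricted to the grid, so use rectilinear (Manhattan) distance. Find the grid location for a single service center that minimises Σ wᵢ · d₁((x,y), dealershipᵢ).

Manhattan distance separates: Σwᵢ(|x−xᵢ|+|y−yᵢ|) = Σwᵢ|x−xᵢ| + Σwᵢ|y−yᵢ|, so x and y are optimised independently as 1-D weighted medians.
Total weight W = 776; half = 388.
x-coordinate, sorted with cumulative weight:
  x=0 (Zone II, w=40) cum 40
  x=0 (Zone V, w=125) cum 165
  x=1 (Zone IV, w=225) cum 390  ← median
  x=3 (Zone VI, w=30) cum 420
  x=7 (Zone VII, w=100) cum 520
  x=8 (Zone III, w=6) cum 526
  x=10 (Zone I, w=250) cum 776
⇒ x* = 1
y-coordinate, sorted with cumulative weight:
  y=1 (Zone I, w=250) cum 250
  y=1 (Zone IV, w=225) cum 475  ← median
  y=3 (Zone II, w=40) cum 515
  y=3 (Zone VI, w=30) cum 545
  y=3 (Zone VII, w=100) cum 645
  y=5 (Zone III, w=6) cum 651
  y=8 (Zone V, w=125) cum 776
⇒ y* = 1

(1, 1)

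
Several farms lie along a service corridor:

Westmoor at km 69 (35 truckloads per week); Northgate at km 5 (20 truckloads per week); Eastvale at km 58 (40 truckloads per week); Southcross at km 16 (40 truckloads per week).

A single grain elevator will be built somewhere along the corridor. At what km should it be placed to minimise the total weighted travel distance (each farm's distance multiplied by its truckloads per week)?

For a sum of weighted absolute distances on a line, the optimum is the weighted median (not the mean). Total weight W = 135; half-weight = 67.5.
Sort by position and accumulate weight:
  km 5 (Northgate, w=20) → cum 20
  km 16 (Southcross, w=40) → cum 60
  km 58 (Eastvale, w=40) → cum 100  ≥ 67.5 → median here
  km 69 (Westmoor, w=35) → cum 135
Optimal location: km 58.

x = 58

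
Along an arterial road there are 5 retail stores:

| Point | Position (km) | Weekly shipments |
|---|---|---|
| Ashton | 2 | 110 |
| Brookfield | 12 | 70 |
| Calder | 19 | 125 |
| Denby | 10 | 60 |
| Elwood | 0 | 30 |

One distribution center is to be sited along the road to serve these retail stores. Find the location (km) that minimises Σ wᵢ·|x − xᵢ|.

For a sum of weighted absolute distances on a line, the optimum is the weighted median (not the mean). Total weight W = 395; half-weight = 197.5.
Sort by position and accumulate weight:
  km 0 (Elwood, w=30) → cum 30
  km 2 (Ashton, w=110) → cum 140
  km 10 (Denby, w=60) → cum 200  ≥ 197.5 → median here
  km 12 (Brookfield, w=70) → cum 270
  km 19 (Calder, w=125) → cum 395
Optimal location: km 10.

x = 10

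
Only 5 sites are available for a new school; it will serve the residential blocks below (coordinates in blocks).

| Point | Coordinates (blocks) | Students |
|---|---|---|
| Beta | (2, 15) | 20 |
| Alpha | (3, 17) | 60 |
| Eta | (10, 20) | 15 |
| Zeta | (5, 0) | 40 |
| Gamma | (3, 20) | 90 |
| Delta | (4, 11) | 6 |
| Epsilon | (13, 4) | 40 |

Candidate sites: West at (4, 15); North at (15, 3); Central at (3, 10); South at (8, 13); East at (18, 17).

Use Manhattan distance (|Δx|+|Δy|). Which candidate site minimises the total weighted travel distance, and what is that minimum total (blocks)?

Total weighted distance at each candidate:
  West (4, 15): total = 2389
  North (15, 3): total = 5754
  Central (3, 10): total = 2827
  South (8, 13): total = 3151
  East (18, 17): total = 5085
Minimum is at West with total 2389 blocks.

West, total 2389 blocks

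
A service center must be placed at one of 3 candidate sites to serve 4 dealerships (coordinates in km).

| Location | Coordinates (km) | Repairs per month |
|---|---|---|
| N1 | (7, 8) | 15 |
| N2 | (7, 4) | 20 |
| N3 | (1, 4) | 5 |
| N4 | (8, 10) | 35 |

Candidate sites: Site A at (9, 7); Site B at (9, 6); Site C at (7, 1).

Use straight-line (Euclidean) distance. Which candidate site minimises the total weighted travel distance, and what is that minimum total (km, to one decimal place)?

Total weighted distance at each candidate:
  Site A (9, 7): total = 259.1
  Site B (9, 6): total = 284.5
  Site C (7, 1): total = 515.5
Minimum is at Site A with total 259.1 km.

Site A, total 259.1 km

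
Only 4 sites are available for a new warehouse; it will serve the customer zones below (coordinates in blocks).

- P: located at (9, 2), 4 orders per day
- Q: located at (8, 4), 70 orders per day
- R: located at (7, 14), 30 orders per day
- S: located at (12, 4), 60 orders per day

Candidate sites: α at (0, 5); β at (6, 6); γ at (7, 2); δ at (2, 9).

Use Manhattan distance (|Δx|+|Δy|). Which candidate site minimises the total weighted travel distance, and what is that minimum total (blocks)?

Total weighted distance at each candidate:
  α (0, 5): total = 1938
  β (6, 6): total = 1058
  γ (7, 2): total = 998
  δ (2, 9): total = 2026
Minimum is at γ with total 998 blocks.

γ, total 998 blocks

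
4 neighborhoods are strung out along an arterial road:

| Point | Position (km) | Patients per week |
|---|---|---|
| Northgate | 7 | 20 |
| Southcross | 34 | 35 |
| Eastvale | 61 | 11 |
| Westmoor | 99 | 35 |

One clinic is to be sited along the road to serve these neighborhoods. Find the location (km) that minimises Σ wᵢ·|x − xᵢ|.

For a sum of weighted absolute distances on a line, the optimum is the weighted median (not the mean). Total weight W = 101; half-weight = 50.5.
Sort by position and accumulate weight:
  km 7 (Northgate, w=20) → cum 20
  km 34 (Southcross, w=35) → cum 55  ≥ 50.5 → median here
  km 61 (Eastvale, w=11) → cum 66
  km 99 (Westmoor, w=35) → cum 101
Optimal location: km 34.

x = 34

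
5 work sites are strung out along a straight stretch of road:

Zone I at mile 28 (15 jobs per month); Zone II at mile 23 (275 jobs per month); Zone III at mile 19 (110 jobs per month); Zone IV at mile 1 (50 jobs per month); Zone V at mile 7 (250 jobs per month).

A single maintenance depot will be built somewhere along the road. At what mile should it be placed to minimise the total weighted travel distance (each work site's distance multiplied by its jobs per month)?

For a sum of weighted absolute distances on a line, the optimum is the weighted median (not the mean). Total weight W = 700; half-weight = 350.
Sort by position and accumulate weight:
  mile 1 (Zone IV, w=50) → cum 50
  mile 7 (Zone V, w=250) → cum 300
  mile 19 (Zone III, w=110) → cum 410  ≥ 350 → median here
  mile 23 (Zone II, w=275) → cum 685
  mile 28 (Zone I, w=15) → cum 700
Optimal location: mile 19.

x = 19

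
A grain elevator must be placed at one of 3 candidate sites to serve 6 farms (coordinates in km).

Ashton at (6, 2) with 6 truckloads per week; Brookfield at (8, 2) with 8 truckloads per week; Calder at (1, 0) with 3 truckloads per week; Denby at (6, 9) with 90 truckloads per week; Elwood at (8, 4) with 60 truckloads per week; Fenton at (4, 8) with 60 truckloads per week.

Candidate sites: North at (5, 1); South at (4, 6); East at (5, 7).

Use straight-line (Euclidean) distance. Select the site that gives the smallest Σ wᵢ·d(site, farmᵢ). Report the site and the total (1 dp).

Total weighted distance at each candidate:
  North (5, 1): total = 1450.6
  South (4, 6): total = 805.0
  East (5, 7): total = 642.1
Minimum is at East with total 642.1 km.

East, total 642.1 km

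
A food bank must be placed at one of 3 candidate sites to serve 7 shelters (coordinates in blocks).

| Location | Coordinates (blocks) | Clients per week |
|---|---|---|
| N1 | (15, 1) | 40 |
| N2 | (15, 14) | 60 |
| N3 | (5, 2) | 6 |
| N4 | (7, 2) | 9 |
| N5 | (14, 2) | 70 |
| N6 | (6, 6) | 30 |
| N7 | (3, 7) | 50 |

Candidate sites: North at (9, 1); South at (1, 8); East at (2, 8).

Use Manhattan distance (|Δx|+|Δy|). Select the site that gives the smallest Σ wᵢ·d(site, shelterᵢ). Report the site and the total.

North, total 2697 blocks

Total weighted distance at each candidate:
  North (9, 1): total = 2697
  South (1, 8): total = 3898
  East (2, 8): total = 3633
Minimum is at North with total 2697 blocks.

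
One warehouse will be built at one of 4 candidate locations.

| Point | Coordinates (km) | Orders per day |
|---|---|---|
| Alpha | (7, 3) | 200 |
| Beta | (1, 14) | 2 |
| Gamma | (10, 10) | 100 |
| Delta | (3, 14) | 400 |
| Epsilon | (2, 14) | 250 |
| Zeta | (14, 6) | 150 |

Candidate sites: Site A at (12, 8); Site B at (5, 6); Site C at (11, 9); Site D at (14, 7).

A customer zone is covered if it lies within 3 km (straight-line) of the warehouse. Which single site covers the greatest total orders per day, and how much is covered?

Coverage radius r = 3 km; a point is covered iff (Δx)²+(Δy)² ≤ 3² = 9.
  Site A (12, 8): covers {Gamma, Zeta} → 250
  Site B (5, 6): covers {none} → 0
  Site C (11, 9): covers {Gamma} → 100
  Site D (14, 7): covers {Zeta} → 150
Maximum coverage at Site A: 250 orders per day.

Site A, covering 250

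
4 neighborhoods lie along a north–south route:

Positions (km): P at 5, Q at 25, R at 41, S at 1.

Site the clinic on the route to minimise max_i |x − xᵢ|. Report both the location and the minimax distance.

location 21, max distance 20

The 1-center on a line is the midpoint of the two extreme points: leftmost at 1, rightmost at 41.
Optimal location = (1 + 41)/2 = 21; maximum distance = (41 − 1)/2 = 20.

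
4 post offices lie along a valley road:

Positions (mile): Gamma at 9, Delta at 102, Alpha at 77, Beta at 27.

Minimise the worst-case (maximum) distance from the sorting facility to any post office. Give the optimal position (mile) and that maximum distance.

location 55.5, max distance 46.5

The 1-center on a line is the midpoint of the two extreme points: leftmost at 9, rightmost at 102.
Optimal location = (9 + 102)/2 = 55.5; maximum distance = (102 − 9)/2 = 46.5.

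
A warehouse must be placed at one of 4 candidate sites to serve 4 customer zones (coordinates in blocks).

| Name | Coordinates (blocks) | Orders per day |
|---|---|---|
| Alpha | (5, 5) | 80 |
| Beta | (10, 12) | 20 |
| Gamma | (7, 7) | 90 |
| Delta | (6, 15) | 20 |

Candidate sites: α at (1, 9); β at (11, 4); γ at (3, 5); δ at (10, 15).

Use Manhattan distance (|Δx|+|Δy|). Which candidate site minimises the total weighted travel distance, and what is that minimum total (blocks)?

Total weighted distance at each candidate:
  α (1, 9): total = 1820
  β (11, 4): total = 1690
  γ (3, 5): total = 1240
  δ (10, 15): total = 2330
Minimum is at γ with total 1240 blocks.

γ, total 1240 blocks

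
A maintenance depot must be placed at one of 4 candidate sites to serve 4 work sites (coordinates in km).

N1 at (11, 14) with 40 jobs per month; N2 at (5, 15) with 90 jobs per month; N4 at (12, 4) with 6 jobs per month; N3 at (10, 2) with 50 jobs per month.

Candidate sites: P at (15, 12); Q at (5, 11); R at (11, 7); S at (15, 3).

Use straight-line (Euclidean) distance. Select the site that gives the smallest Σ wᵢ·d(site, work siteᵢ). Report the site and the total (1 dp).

Total weighted distance at each candidate:
  P (15, 12): total = 1728.8
  Q (5, 11): total = 1202.5
  R (11, 7): total = 1453.9
  S (15, 3): total = 2148.0
Minimum is at Q with total 1202.5 km.

Q, total 1202.5 km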